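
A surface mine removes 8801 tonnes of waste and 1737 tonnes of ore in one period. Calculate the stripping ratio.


Stripping ratio = waste tonnage / ore tonnage
= 8801 / 1737
= 5.0668

5.0668


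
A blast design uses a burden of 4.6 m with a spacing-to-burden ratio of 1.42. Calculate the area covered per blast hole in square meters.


30.0472 m^2

First, find the spacing:
Spacing = burden * ratio = 4.6 * 1.42
= 6.532 m
Then, calculate the area:
Area = burden * spacing = 4.6 * 6.532
= 30.0472 m^2


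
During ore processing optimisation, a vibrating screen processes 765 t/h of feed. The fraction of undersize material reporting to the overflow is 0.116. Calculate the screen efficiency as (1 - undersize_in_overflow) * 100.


Screen efficiency = (1 - fraction of undersize in overflow) * 100
= (1 - 0.116) * 100
= 0.884 * 100
= 88.4%

88.4%


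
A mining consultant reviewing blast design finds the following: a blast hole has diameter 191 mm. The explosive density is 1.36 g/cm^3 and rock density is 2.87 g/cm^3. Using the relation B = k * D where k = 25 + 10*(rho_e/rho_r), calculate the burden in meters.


5.6801 m

First, compute k:
rho_e / rho_r = 1.36 / 2.87 = 0.4738675958
k = 25 + 10 * 0.4738675958 = 29.73867596
Then, compute burden:
B = k * D / 1000 = 29.73867596 * 191 / 1000
= 5680.087108 / 1000
= 5.6801 m


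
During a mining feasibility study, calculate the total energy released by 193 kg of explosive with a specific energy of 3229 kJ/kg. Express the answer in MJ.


Energy = mass * specific_energy / 1000
= 193 * 3229 / 1000
= 623197 / 1000
= 623.197 MJ

623.197 MJ


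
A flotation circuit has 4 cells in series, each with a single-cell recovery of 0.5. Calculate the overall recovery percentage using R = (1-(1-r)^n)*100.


Complement of single-cell recovery:
1 - r = 1 - 0.5 = 0.5
Raise to power n:
(1 - r)^4 = 0.5^4 = 0.0625
Overall recovery:
R = (1 - 0.0625) * 100
= 93.75%

93.75%


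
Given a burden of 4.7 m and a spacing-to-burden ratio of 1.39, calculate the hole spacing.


6.533 m

Spacing = burden * ratio
= 4.7 * 1.39
= 6.533 m


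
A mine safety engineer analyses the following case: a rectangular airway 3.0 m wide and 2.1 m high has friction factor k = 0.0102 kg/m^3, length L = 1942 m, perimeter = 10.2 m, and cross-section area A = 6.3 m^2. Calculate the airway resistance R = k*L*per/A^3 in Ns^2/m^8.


0.808 Ns^2/m^8

Compute the numerator:
k * L * per = 0.0102 * 1942 * 10.2
= 202.04568
Compute the denominator:
A^3 = 6.3^3 = 250.047
Resistance:
R = 202.04568 / 250.047
= 0.808 Ns^2/m^8


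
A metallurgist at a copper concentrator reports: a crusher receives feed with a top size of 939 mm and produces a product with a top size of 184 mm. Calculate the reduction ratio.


5.1033

Reduction ratio = feed size / product size
= 939 / 184
= 5.1033


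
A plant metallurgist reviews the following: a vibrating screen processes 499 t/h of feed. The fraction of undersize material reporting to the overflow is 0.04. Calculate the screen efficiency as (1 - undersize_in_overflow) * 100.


96.0%

Screen efficiency = (1 - fraction of undersize in overflow) * 100
= (1 - 0.04) * 100
= 0.96 * 100
= 96.0%


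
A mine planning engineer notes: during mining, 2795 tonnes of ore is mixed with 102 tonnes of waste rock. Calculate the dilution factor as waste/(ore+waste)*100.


Total material = ore + waste
= 2795 + 102 = 2897 tonnes
Dilution = waste / total * 100
= 102 / 2897 * 100
= 0.03520883673 * 100
= 3.5209%

3.5209%


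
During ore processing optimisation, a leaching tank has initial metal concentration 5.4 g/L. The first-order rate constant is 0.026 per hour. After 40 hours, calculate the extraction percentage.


64.6545%

Compute the exponent:
-k * t = -0.026 * 40 = -1.04
Remaining concentration:
C = 5.4 * exp(-1.04)
= 5.4 * 0.353454682
= 1.908655283 g/L
Extracted = 5.4 - 1.908655283 = 3.491344717 g/L
Extraction % = 3.491344717 / 5.4 * 100
= 64.6545%


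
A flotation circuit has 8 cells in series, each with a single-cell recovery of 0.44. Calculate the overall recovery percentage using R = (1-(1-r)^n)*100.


Complement of single-cell recovery:
1 - r = 1 - 0.44 = 0.56
Raise to power n:
(1 - r)^8 = 0.56^8 = 0.009671731157
Overall recovery:
R = (1 - 0.009671731157) * 100
= 99.0328%

99.0328%


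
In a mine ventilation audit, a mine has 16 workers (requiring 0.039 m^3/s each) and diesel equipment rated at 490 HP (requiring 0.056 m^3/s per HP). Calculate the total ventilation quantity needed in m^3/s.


Airflow for workers:
Q_people = 16 * 0.039 = 0.624 m^3/s
Airflow for diesel equipment:
Q_diesel = 490 * 0.056 = 27.44 m^3/s
Total ventilation:
Q_total = 0.624 + 27.44
= 28.064 m^3/s

28.064 m^3/s


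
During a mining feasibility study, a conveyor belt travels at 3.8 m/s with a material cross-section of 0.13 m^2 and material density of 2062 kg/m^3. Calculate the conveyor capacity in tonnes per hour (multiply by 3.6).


Volumetric flow = speed * area
= 3.8 * 0.13 = 0.494 m^3/s
Mass flow = volumetric * density
= 0.494 * 2062 = 1018.628 kg/s
Convert to t/h: multiply by 3.6
Capacity = 1018.628 * 3.6
= 3667.0608 t/h

3667.0608 t/h


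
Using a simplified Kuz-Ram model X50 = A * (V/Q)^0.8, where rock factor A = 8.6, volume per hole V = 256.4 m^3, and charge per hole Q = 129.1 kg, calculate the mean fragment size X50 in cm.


Compute V/Q:
V/Q = 256.4 / 129.1 = 1.98605732
Raise to the power 0.8:
(V/Q)^0.8 = 1.98605732^0.8 = 1.731384092
Multiply by A:
X50 = 8.6 * 1.731384092
= 14.8899 cm

14.8899 cm


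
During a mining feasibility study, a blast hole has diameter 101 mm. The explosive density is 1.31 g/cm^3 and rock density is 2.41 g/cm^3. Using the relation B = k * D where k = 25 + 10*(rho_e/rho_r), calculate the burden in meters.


First, compute k:
rho_e / rho_r = 1.31 / 2.41 = 0.5435684647
k = 25 + 10 * 0.5435684647 = 30.43568465
Then, compute burden:
B = k * D / 1000 = 30.43568465 * 101 / 1000
= 3074.004149 / 1000
= 3.074 m

3.074 m


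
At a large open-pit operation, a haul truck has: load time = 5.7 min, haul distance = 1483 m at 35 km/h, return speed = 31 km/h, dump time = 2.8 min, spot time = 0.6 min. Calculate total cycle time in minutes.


14.5126 min

Convert haul speed to m/min: 35 * 1000/60 = 583.3333333 m/min
Haul time = 1483 / 583.3333333 = 2.542285714 min
Convert return speed to m/min: 31 * 1000/60 = 516.6666667 m/min
Return time = 1483 / 516.6666667 = 2.870322581 min
Total cycle time:
= 5.7 + 2.542285714 + 2.8 + 2.870322581 + 0.6
= 14.5126 min


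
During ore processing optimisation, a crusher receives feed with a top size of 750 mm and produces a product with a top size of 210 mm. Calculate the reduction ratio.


3.5714

Reduction ratio = feed size / product size
= 750 / 210
= 3.5714


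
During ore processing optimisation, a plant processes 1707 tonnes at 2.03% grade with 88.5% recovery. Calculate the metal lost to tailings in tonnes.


3.985 tonnes

Total metal in feed:
= 1707 * 2.03 / 100 = 34.6521 tonnes
Metal recovered:
= 34.6521 * 88.5 / 100 = 30.6671085 tonnes
Metal lost to tailings:
= 34.6521 - 30.6671085
= 3.985 tonnes


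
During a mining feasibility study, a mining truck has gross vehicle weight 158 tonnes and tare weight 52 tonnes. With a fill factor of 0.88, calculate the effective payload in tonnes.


93.28 tonnes

Maximum payload = gross - tare
= 158 - 52 = 106 tonnes
Effective payload = max payload * fill factor
= 106 * 0.88
= 93.28 tonnes


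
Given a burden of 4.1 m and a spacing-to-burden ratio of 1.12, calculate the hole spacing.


Spacing = burden * ratio
= 4.1 * 1.12
= 4.592 m

4.592 m


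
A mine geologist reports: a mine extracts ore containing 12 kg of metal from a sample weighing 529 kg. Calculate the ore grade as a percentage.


2.2684%

Ore grade = (metal mass / ore mass) * 100
= (12 / 529) * 100
= 0.02268431002 * 100
= 2.2684%


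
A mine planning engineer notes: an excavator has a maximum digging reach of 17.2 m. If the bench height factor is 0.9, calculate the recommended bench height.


Bench height = reach * factor
= 17.2 * 0.9
= 15.48 m

15.48 m


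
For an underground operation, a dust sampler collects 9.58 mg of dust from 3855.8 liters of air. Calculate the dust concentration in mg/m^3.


2.4846 mg/m^3

Convert liters to m^3: 1 m^3 = 1000 L
Concentration = mass / volume * 1000
= 9.58 / 3855.8 * 1000
= 0.002484568702 * 1000
= 2.4846 mg/m^3


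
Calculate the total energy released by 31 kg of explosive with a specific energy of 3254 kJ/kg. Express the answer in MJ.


100.874 MJ

Energy = mass * specific_energy / 1000
= 31 * 3254 / 1000
= 100874 / 1000
= 100.874 MJ


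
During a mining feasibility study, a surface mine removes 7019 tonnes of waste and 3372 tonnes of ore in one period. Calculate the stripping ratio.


2.0816

Stripping ratio = waste tonnage / ore tonnage
= 7019 / 3372
= 2.0816


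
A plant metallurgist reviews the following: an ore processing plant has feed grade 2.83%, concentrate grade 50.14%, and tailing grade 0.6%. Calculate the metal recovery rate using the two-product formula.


79.7529%

Using the two-product formula:
R = 100 * c * (f - t) / (f * (c - t))
Numerator = 100 * 50.14 * (2.83 - 0.6)
= 100 * 50.14 * 2.23
= 11181.22
Denominator = 2.83 * (50.14 - 0.6)
= 2.83 * 49.54
= 140.1982
R = 11181.22 / 140.1982
= 79.7529%


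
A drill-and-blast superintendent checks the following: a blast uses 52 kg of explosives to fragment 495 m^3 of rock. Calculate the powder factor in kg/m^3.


0.1051 kg/m^3

Powder factor = explosive mass / rock volume
= 52 / 495
= 0.1051 kg/m^3


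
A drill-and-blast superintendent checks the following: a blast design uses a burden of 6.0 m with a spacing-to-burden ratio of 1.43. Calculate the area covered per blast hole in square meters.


First, find the spacing:
Spacing = burden * ratio = 6.0 * 1.43
= 8.58 m
Then, calculate the area:
Area = burden * spacing = 6.0 * 8.58
= 51.48 m^2

51.48 m^2


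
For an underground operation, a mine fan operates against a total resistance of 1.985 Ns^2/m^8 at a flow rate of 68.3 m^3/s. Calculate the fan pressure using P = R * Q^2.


9259.8067 Pa

Compute Q^2:
Q^2 = 68.3^2 = 4664.89
Compute pressure:
P = R * Q^2 = 1.985 * 4664.89
= 9259.8067 Pa


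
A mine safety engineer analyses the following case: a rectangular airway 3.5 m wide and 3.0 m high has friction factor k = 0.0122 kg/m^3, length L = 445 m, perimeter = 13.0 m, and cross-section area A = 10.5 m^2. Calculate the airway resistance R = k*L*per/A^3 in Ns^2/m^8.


0.061 Ns^2/m^8

Compute the numerator:
k * L * per = 0.0122 * 445 * 13.0
= 70.577
Compute the denominator:
A^3 = 10.5^3 = 1157.625
Resistance:
R = 70.577 / 1157.625
= 0.061 Ns^2/m^8


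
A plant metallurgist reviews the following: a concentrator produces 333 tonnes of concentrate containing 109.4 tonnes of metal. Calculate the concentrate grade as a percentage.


32.8529%

Grade = (metal in concentrate / concentrate mass) * 100
= (109.4 / 333) * 100
= 0.3285285285 * 100
= 32.8529%


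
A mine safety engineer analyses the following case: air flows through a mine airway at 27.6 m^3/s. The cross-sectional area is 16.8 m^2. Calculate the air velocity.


1.6429 m/s

Velocity = flow rate / cross-sectional area
= 27.6 / 16.8
= 1.6429 m/s


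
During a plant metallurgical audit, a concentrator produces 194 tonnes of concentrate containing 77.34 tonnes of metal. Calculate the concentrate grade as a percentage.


39.866%

Grade = (metal in concentrate / concentrate mass) * 100
= (77.34 / 194) * 100
= 0.3986597938 * 100
= 39.866%


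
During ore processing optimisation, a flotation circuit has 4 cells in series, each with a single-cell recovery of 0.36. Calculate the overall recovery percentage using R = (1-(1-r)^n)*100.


83.2228%

Complement of single-cell recovery:
1 - r = 1 - 0.36 = 0.64
Raise to power n:
(1 - r)^4 = 0.64^4 = 0.16777216
Overall recovery:
R = (1 - 0.16777216) * 100
= 83.2228%


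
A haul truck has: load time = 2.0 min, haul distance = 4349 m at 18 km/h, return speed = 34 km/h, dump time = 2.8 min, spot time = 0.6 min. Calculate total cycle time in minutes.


27.5714 min

Convert haul speed to m/min: 18 * 1000/60 = 300 m/min
Haul time = 4349 / 300 = 14.49666667 min
Convert return speed to m/min: 34 * 1000/60 = 566.6666667 m/min
Return time = 4349 / 566.6666667 = 7.674705882 min
Total cycle time:
= 2.0 + 14.49666667 + 2.8 + 7.674705882 + 0.6
= 27.5714 min


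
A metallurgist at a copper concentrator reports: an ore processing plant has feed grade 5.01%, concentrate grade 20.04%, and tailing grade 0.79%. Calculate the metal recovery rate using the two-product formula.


87.6883%

Using the two-product formula:
R = 100 * c * (f - t) / (f * (c - t))
Numerator = 100 * 20.04 * (5.01 - 0.79)
= 100 * 20.04 * 4.22
= 8456.88
Denominator = 5.01 * (20.04 - 0.79)
= 5.01 * 19.25
= 96.4425
R = 8456.88 / 96.4425
= 87.6883%


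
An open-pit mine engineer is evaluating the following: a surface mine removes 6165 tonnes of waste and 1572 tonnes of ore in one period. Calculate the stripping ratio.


3.9218

Stripping ratio = waste tonnage / ore tonnage
= 6165 / 1572
= 3.9218


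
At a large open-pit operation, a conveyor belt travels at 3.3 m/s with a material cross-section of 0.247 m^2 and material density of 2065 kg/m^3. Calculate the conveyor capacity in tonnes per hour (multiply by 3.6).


6059.4534 t/h

Volumetric flow = speed * area
= 3.3 * 0.247 = 0.8151 m^3/s
Mass flow = volumetric * density
= 0.8151 * 2065 = 1683.1815 kg/s
Convert to t/h: multiply by 3.6
Capacity = 1683.1815 * 3.6
= 6059.4534 t/h


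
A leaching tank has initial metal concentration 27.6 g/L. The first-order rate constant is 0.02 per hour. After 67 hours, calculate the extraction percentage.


Compute the exponent:
-k * t = -0.02 * 67 = -1.34
Remaining concentration:
C = 27.6 * exp(-1.34)
= 27.6 * 0.2618456686
= 7.226940453 g/L
Extracted = 27.6 - 7.226940453 = 20.37305955 g/L
Extraction % = 20.37305955 / 27.6 * 100
= 73.8154%

73.8154%


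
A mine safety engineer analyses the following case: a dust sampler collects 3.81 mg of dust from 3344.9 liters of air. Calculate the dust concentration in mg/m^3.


Convert liters to m^3: 1 m^3 = 1000 L
Concentration = mass / volume * 1000
= 3.81 / 3344.9 * 1000
= 0.001139047505 * 1000
= 1.139 mg/m^3

1.139 mg/m^3


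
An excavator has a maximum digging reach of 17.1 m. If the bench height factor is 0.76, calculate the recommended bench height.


Bench height = reach * factor
= 17.1 * 0.76
= 12.996 m

12.996 m


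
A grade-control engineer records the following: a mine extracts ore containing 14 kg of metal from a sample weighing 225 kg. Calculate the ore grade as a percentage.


6.2222%

Ore grade = (metal mass / ore mass) * 100
= (14 / 225) * 100
= 0.06222222222 * 100
= 6.2222%


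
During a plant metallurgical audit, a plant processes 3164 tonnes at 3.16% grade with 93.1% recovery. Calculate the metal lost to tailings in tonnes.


6.8988 tonnes

Total metal in feed:
= 3164 * 3.16 / 100 = 99.9824 tonnes
Metal recovered:
= 99.9824 * 93.1 / 100 = 93.0836144 tonnes
Metal lost to tailings:
= 99.9824 - 93.0836144
= 6.8988 tonnes


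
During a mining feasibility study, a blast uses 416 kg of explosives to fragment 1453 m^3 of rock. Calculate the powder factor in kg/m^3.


0.2863 kg/m^3

Powder factor = explosive mass / rock volume
= 416 / 1453
= 0.2863 kg/m^3


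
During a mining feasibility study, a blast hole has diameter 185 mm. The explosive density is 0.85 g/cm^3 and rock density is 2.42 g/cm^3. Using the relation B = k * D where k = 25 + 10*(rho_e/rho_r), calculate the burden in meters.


5.2748 m

First, compute k:
rho_e / rho_r = 0.85 / 2.42 = 0.3512396694
k = 25 + 10 * 0.3512396694 = 28.51239669
Then, compute burden:
B = k * D / 1000 = 28.51239669 * 185 / 1000
= 5274.793388 / 1000
= 5.2748 m


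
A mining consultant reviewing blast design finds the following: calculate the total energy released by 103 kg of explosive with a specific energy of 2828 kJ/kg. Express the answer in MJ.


Energy = mass * specific_energy / 1000
= 103 * 2828 / 1000
= 291284 / 1000
= 291.284 MJ

291.284 MJ


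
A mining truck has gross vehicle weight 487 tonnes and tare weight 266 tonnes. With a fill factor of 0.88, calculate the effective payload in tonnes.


Maximum payload = gross - tare
= 487 - 266 = 221 tonnes
Effective payload = max payload * fill factor
= 221 * 0.88
= 194.48 tonnes

194.48 tonnes


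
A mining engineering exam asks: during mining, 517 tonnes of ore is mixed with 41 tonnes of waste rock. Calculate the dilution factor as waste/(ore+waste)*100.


Total material = ore + waste
= 517 + 41 = 558 tonnes
Dilution = waste / total * 100
= 41 / 558 * 100
= 0.07347670251 * 100
= 7.3477%

7.3477%


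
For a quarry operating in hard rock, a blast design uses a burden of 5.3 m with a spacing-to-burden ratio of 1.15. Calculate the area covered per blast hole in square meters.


32.3035 m^2

First, find the spacing:
Spacing = burden * ratio = 5.3 * 1.15
= 6.095 m
Then, calculate the area:
Area = burden * spacing = 5.3 * 6.095
= 32.3035 m^2


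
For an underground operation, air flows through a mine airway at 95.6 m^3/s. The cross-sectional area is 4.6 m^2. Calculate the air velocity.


20.7826 m/s

Velocity = flow rate / cross-sectional area
= 95.6 / 4.6
= 20.7826 m/s


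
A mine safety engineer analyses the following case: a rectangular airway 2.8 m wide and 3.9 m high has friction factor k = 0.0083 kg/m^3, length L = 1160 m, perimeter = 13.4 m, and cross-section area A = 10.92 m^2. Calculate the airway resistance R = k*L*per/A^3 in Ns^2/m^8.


0.0991 Ns^2/m^8

Compute the numerator:
k * L * per = 0.0083 * 1160 * 13.4
= 129.0152
Compute the denominator:
A^3 = 10.92^3 = 1302.170688
Resistance:
R = 129.0152 / 1302.170688
= 0.0991 Ns^2/m^8


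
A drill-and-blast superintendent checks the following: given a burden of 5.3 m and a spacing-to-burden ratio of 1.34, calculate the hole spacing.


Spacing = burden * ratio
= 5.3 * 1.34
= 7.102 m

7.102 m


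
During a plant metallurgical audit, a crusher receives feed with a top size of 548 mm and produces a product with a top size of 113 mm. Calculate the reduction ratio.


4.8496

Reduction ratio = feed size / product size
= 548 / 113
= 4.8496


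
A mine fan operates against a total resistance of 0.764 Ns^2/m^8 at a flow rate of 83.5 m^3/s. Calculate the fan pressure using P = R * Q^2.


5326.799 Pa

Compute Q^2:
Q^2 = 83.5^2 = 6972.25
Compute pressure:
P = R * Q^2 = 0.764 * 6972.25
= 5326.799 Pa


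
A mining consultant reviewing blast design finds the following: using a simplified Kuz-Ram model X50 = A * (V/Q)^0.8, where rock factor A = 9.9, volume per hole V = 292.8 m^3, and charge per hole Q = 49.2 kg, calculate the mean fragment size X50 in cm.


41.2401 cm

Compute V/Q:
V/Q = 292.8 / 49.2 = 5.951219512
Raise to the power 0.8:
(V/Q)^0.8 = 5.951219512^0.8 = 4.165669166
Multiply by A:
X50 = 9.9 * 4.165669166
= 41.2401 cm


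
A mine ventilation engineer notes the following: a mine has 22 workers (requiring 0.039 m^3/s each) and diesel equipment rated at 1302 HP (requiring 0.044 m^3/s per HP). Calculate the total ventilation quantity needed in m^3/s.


58.146 m^3/s

Airflow for workers:
Q_people = 22 * 0.039 = 0.858 m^3/s
Airflow for diesel equipment:
Q_diesel = 1302 * 0.044 = 57.288 m^3/s
Total ventilation:
Q_total = 0.858 + 57.288
= 58.146 m^3/s


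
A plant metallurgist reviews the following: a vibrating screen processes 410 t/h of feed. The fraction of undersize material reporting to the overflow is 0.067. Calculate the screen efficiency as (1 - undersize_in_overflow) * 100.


93.3%

Screen efficiency = (1 - fraction of undersize in overflow) * 100
= (1 - 0.067) * 100
= 0.933 * 100
= 93.3%


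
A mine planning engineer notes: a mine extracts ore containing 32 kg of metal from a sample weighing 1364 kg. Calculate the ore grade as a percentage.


2.346%

Ore grade = (metal mass / ore mass) * 100
= (32 / 1364) * 100
= 0.02346041056 * 100
= 2.346%


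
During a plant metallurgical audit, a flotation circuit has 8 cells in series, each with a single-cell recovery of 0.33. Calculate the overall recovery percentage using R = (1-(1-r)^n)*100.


Complement of single-cell recovery:
1 - r = 1 - 0.33 = 0.67
Raise to power n:
(1 - r)^8 = 0.67^8 = 0.04060676776
Overall recovery:
R = (1 - 0.04060676776) * 100
= 95.9393%

95.9393%


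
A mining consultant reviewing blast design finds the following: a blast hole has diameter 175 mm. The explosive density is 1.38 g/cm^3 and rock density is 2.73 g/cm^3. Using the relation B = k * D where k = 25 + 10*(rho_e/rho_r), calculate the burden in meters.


First, compute k:
rho_e / rho_r = 1.38 / 2.73 = 0.5054945055
k = 25 + 10 * 0.5054945055 = 30.05494505
Then, compute burden:
B = k * D / 1000 = 30.05494505 * 175 / 1000
= 5259.615385 / 1000
= 5.2596 m

5.2596 m


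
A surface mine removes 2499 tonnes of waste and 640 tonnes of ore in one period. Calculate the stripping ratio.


Stripping ratio = waste tonnage / ore tonnage
= 2499 / 640
= 3.9047

3.9047


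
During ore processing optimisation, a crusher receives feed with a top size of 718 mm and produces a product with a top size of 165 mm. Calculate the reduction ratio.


4.3515

Reduction ratio = feed size / product size
= 718 / 165
= 4.3515


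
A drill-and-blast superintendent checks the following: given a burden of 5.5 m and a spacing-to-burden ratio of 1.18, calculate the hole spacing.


Spacing = burden * ratio
= 5.5 * 1.18
= 6.49 m

6.49 m


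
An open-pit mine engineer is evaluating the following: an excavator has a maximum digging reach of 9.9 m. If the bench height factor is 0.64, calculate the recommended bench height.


Bench height = reach * factor
= 9.9 * 0.64
= 6.336 m

6.336 m


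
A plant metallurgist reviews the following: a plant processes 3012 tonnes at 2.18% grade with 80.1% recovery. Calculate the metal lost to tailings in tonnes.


13.0667 tonnes

Total metal in feed:
= 3012 * 2.18 / 100 = 65.6616 tonnes
Metal recovered:
= 65.6616 * 80.1 / 100 = 52.5949416 tonnes
Metal lost to tailings:
= 65.6616 - 52.5949416
= 13.0667 tonnes


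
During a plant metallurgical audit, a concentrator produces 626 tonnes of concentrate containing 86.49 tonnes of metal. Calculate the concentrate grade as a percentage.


Grade = (metal in concentrate / concentrate mass) * 100
= (86.49 / 626) * 100
= 0.1381629393 * 100
= 13.8163%

13.8163%


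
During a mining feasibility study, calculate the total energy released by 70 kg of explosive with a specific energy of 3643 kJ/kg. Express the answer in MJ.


Energy = mass * specific_energy / 1000
= 70 * 3643 / 1000
= 255010 / 1000
= 255.01 MJ

255.01 MJ


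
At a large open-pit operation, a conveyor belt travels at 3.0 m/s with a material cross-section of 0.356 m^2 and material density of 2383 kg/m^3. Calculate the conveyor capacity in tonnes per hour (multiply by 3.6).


9162.1584 t/h

Volumetric flow = speed * area
= 3.0 * 0.356 = 1.068 m^3/s
Mass flow = volumetric * density
= 1.068 * 2383 = 2545.044 kg/s
Convert to t/h: multiply by 3.6
Capacity = 2545.044 * 3.6
= 9162.1584 t/h


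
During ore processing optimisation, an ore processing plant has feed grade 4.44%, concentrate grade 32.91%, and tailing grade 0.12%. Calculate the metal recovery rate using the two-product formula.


97.6534%

Using the two-product formula:
R = 100 * c * (f - t) / (f * (c - t))
Numerator = 100 * 32.91 * (4.44 - 0.12)
= 100 * 32.91 * 4.32
= 14217.12
Denominator = 4.44 * (32.91 - 0.12)
= 4.44 * 32.79
= 145.5876
R = 14217.12 / 145.5876
= 97.6534%


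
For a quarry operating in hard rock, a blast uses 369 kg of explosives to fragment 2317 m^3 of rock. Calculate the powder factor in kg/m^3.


0.1593 kg/m^3

Powder factor = explosive mass / rock volume
= 369 / 2317
= 0.1593 kg/m^3


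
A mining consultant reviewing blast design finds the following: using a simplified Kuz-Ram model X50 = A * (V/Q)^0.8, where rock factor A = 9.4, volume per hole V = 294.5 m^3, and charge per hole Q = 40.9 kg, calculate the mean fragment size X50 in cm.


45.6055 cm

Compute V/Q:
V/Q = 294.5 / 40.9 = 7.200488998
Raise to the power 0.8:
(V/Q)^0.8 = 7.200488998^0.8 = 4.851651449
Multiply by A:
X50 = 9.4 * 4.851651449
= 45.6055 cm


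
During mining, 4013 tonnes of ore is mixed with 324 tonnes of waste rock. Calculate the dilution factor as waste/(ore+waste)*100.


Total material = ore + waste
= 4013 + 324 = 4337 tonnes
Dilution = waste / total * 100
= 324 / 4337 * 100
= 0.07470601798 * 100
= 7.4706%

7.4706%


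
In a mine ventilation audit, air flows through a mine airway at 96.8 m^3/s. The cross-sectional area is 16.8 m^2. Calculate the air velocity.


Velocity = flow rate / cross-sectional area
= 96.8 / 16.8
= 5.7619 m/s

5.7619 m/s


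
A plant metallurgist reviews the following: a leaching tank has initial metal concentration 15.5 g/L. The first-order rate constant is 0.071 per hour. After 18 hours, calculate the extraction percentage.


Compute the exponent:
-k * t = -0.071 * 18 = -1.278
Remaining concentration:
C = 15.5 * exp(-1.278)
= 15.5 * 0.2785939315
= 4.318205938 g/L
Extracted = 15.5 - 4.318205938 = 11.18179406 g/L
Extraction % = 11.18179406 / 15.5 * 100
= 72.1406%

72.1406%


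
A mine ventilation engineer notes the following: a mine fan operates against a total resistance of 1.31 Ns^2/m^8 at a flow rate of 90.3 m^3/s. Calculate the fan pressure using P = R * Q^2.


Compute Q^2:
Q^2 = 90.3^2 = 8154.09
Compute pressure:
P = R * Q^2 = 1.31 * 8154.09
= 10681.8579 Pa

10681.8579 Pa


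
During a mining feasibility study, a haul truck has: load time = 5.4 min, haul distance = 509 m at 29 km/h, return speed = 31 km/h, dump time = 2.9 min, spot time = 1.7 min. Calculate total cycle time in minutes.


12.0383 min

Convert haul speed to m/min: 29 * 1000/60 = 483.3333333 m/min
Haul time = 509 / 483.3333333 = 1.053103448 min
Convert return speed to m/min: 31 * 1000/60 = 516.6666667 m/min
Return time = 509 / 516.6666667 = 0.9851612903 min
Total cycle time:
= 5.4 + 1.053103448 + 2.9 + 0.9851612903 + 1.7
= 12.0383 min


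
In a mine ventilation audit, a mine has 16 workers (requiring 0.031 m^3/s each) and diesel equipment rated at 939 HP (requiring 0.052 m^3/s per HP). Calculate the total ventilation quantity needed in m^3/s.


49.324 m^3/s

Airflow for workers:
Q_people = 16 * 0.031 = 0.496 m^3/s
Airflow for diesel equipment:
Q_diesel = 939 * 0.052 = 48.828 m^3/s
Total ventilation:
Q_total = 0.496 + 48.828
= 49.324 m^3/s


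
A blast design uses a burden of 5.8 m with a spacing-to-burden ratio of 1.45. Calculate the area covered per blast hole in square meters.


First, find the spacing:
Spacing = burden * ratio = 5.8 * 1.45
= 8.41 m
Then, calculate the area:
Area = burden * spacing = 5.8 * 8.41
= 48.778 m^2

48.778 m^2


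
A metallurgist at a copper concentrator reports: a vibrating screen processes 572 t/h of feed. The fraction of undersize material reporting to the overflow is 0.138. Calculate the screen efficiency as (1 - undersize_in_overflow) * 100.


Screen efficiency = (1 - fraction of undersize in overflow) * 100
= (1 - 0.138) * 100
= 0.862 * 100
= 86.2%

86.2%


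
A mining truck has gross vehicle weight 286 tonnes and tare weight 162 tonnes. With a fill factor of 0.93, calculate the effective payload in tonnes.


Maximum payload = gross - tare
= 286 - 162 = 124 tonnes
Effective payload = max payload * fill factor
= 124 * 0.93
= 115.32 tonnes

115.32 tonnes


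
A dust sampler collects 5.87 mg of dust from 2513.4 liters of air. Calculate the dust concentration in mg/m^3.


2.3355 mg/m^3

Convert liters to m^3: 1 m^3 = 1000 L
Concentration = mass / volume * 1000
= 5.87 / 2513.4 * 1000
= 0.002335481817 * 1000
= 2.3355 mg/m^3


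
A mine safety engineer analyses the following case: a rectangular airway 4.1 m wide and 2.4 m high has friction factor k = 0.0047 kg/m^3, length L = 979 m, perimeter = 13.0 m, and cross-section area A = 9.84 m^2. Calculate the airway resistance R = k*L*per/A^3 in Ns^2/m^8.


Compute the numerator:
k * L * per = 0.0047 * 979 * 13.0
= 59.8169
Compute the denominator:
A^3 = 9.84^3 = 952.763904
Resistance:
R = 59.8169 / 952.763904
= 0.0628 Ns^2/m^8

0.0628 Ns^2/m^8


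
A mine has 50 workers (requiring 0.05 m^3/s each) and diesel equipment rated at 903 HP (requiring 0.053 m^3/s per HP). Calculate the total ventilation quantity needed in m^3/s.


50.359 m^3/s

Airflow for workers:
Q_people = 50 * 0.05 = 2.5 m^3/s
Airflow for diesel equipment:
Q_diesel = 903 * 0.053 = 47.859 m^3/s
Total ventilation:
Q_total = 2.5 + 47.859
= 50.359 m^3/s


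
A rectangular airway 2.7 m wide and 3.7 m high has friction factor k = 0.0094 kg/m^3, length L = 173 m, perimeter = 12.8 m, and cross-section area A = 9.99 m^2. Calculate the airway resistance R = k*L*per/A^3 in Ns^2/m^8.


Compute the numerator:
k * L * per = 0.0094 * 173 * 12.8
= 20.81536
Compute the denominator:
A^3 = 9.99^3 = 997.002999
Resistance:
R = 20.81536 / 997.002999
= 0.0209 Ns^2/m^8

0.0209 Ns^2/m^8


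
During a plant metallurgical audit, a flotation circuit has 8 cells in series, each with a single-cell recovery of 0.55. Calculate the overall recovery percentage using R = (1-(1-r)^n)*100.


99.8318%

Complement of single-cell recovery:
1 - r = 1 - 0.55 = 0.45
Raise to power n:
(1 - r)^8 = 0.45^8 = 0.001681512539
Overall recovery:
R = (1 - 0.001681512539) * 100
= 99.8318%


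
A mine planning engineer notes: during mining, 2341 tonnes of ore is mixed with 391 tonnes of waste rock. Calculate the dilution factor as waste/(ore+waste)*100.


Total material = ore + waste
= 2341 + 391 = 2732 tonnes
Dilution = waste / total * 100
= 391 / 2732 * 100
= 0.1431185944 * 100
= 14.3119%

14.3119%


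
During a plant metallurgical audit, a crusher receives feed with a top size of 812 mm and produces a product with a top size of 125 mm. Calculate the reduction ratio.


Reduction ratio = feed size / product size
= 812 / 125
= 6.496

6.496


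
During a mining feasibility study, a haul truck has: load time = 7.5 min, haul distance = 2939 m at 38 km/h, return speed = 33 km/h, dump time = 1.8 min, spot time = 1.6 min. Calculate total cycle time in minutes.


Convert haul speed to m/min: 38 * 1000/60 = 633.3333333 m/min
Haul time = 2939 / 633.3333333 = 4.640526316 min
Convert return speed to m/min: 33 * 1000/60 = 550 m/min
Return time = 2939 / 550 = 5.343636364 min
Total cycle time:
= 7.5 + 4.640526316 + 1.8 + 5.343636364 + 1.6
= 20.8842 min

20.8842 min


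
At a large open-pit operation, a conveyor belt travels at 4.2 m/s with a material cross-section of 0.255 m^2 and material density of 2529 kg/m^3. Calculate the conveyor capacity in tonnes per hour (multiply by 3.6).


9750.8124 t/h

Volumetric flow = speed * area
= 4.2 * 0.255 = 1.071 m^3/s
Mass flow = volumetric * density
= 1.071 * 2529 = 2708.559 kg/s
Convert to t/h: multiply by 3.6
Capacity = 2708.559 * 3.6
= 9750.8124 t/h


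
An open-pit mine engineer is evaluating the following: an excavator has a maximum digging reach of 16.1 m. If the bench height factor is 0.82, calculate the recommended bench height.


Bench height = reach * factor
= 16.1 * 0.82
= 13.202 m

13.202 m


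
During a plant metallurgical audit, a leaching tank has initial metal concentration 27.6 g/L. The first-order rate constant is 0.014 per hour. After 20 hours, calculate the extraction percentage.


Compute the exponent:
-k * t = -0.014 * 20 = -0.28
Remaining concentration:
C = 27.6 * exp(-0.28)
= 27.6 * 0.7557837415
= 20.85963126 g/L
Extracted = 27.6 - 20.85963126 = 6.740368736 g/L
Extraction % = 6.740368736 / 27.6 * 100
= 24.4216%

24.4216%


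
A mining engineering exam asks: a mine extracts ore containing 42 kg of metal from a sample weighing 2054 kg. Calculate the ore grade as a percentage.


Ore grade = (metal mass / ore mass) * 100
= (42 / 2054) * 100
= 0.02044790652 * 100
= 2.0448%

2.0448%


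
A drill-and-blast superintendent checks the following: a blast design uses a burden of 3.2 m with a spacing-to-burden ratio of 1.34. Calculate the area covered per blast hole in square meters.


First, find the spacing:
Spacing = burden * ratio = 3.2 * 1.34
= 4.288 m
Then, calculate the area:
Area = burden * spacing = 3.2 * 4.288
= 13.7216 m^2

13.7216 m^2


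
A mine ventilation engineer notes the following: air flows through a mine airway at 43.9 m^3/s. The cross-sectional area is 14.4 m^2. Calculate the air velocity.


Velocity = flow rate / cross-sectional area
= 43.9 / 14.4
= 3.0486 m/s

3.0486 m/s


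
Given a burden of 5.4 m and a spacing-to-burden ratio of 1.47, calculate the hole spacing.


7.938 m

Spacing = burden * ratio
= 5.4 * 1.47
= 7.938 m


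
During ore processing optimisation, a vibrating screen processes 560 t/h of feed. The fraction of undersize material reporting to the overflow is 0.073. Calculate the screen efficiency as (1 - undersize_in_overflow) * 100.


92.7%

Screen efficiency = (1 - fraction of undersize in overflow) * 100
= (1 - 0.073) * 100
= 0.927 * 100
= 92.7%


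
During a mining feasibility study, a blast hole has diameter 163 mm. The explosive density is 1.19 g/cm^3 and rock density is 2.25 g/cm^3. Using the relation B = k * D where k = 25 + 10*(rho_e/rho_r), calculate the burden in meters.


4.9371 m

First, compute k:
rho_e / rho_r = 1.19 / 2.25 = 0.5288888889
k = 25 + 10 * 0.5288888889 = 30.28888889
Then, compute burden:
B = k * D / 1000 = 30.28888889 * 163 / 1000
= 4937.088889 / 1000
= 4.9371 m


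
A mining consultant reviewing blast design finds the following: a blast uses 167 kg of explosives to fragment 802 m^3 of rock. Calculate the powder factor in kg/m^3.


0.2082 kg/m^3

Powder factor = explosive mass / rock volume
= 167 / 802
= 0.2082 kg/m^3


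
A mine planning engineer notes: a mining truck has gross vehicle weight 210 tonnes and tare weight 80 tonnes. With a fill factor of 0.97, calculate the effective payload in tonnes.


126.1 tonnes

Maximum payload = gross - tare
= 210 - 80 = 130 tonnes
Effective payload = max payload * fill factor
= 130 * 0.97
= 126.1 tonnes


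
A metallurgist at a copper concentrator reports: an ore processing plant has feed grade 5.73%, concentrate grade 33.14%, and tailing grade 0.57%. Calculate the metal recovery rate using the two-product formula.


Using the two-product formula:
R = 100 * c * (f - t) / (f * (c - t))
Numerator = 100 * 33.14 * (5.73 - 0.57)
= 100 * 33.14 * 5.16
= 17100.24
Denominator = 5.73 * (33.14 - 0.57)
= 5.73 * 32.57
= 186.6261
R = 17100.24 / 186.6261
= 91.6283%

91.6283%


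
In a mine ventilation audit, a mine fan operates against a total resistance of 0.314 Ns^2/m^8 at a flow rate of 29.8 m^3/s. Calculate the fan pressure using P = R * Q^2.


278.8446 Pa

Compute Q^2:
Q^2 = 29.8^2 = 888.04
Compute pressure:
P = R * Q^2 = 0.314 * 888.04
= 278.8446 Pa


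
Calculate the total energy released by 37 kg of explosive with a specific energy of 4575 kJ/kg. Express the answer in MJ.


169.275 MJ

Energy = mass * specific_energy / 1000
= 37 * 4575 / 1000
= 169275 / 1000
= 169.275 MJ


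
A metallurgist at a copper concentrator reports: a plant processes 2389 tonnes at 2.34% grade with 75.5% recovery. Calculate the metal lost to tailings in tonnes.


13.6961 tonnes

Total metal in feed:
= 2389 * 2.34 / 100 = 55.9026 tonnes
Metal recovered:
= 55.9026 * 75.5 / 100 = 42.206463 tonnes
Metal lost to tailings:
= 55.9026 - 42.206463
= 13.6961 tonnes


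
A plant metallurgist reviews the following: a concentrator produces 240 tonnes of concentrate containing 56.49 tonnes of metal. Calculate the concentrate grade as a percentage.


Grade = (metal in concentrate / concentrate mass) * 100
= (56.49 / 240) * 100
= 0.235375 * 100
= 23.5375%

23.5375%


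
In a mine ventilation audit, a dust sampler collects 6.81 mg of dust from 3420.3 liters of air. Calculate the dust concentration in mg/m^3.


1.9911 mg/m^3

Convert liters to m^3: 1 m^3 = 1000 L
Concentration = mass / volume * 1000
= 6.81 / 3420.3 * 1000
= 0.001991053416 * 1000
= 1.9911 mg/m^3


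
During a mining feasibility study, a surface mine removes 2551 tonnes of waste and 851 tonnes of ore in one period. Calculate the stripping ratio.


Stripping ratio = waste tonnage / ore tonnage
= 2551 / 851
= 2.9976

2.9976


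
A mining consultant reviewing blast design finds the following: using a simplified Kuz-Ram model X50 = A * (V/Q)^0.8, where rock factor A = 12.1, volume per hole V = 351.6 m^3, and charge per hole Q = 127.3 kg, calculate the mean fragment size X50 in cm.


27.2748 cm

Compute V/Q:
V/Q = 351.6 / 127.3 = 2.761979576
Raise to the power 0.8:
(V/Q)^0.8 = 2.761979576^0.8 = 2.254116563
Multiply by A:
X50 = 12.1 * 2.254116563
= 27.2748 cm


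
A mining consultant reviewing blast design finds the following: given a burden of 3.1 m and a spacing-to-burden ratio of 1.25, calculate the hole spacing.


Spacing = burden * ratio
= 3.1 * 1.25
= 3.875 m

3.875 m


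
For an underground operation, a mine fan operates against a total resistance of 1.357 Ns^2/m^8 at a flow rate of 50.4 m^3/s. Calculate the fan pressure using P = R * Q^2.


3446.9971 Pa

Compute Q^2:
Q^2 = 50.4^2 = 2540.16
Compute pressure:
P = R * Q^2 = 1.357 * 2540.16
= 3446.9971 Pa


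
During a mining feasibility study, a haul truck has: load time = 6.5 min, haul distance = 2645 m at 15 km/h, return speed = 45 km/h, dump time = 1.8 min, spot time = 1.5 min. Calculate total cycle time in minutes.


Convert haul speed to m/min: 15 * 1000/60 = 250 m/min
Haul time = 2645 / 250 = 10.58 min
Convert return speed to m/min: 45 * 1000/60 = 750 m/min
Return time = 2645 / 750 = 3.526666667 min
Total cycle time:
= 6.5 + 10.58 + 1.8 + 3.526666667 + 1.5
= 23.9067 min

23.9067 min


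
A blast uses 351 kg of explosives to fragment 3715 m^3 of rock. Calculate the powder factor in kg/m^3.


Powder factor = explosive mass / rock volume
= 351 / 3715
= 0.0945 kg/m^3

0.0945 kg/m^3


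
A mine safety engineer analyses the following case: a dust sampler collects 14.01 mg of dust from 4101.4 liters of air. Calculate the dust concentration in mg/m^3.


Convert liters to m^3: 1 m^3 = 1000 L
Concentration = mass / volume * 1000
= 14.01 / 4101.4 * 1000
= 0.003415906764 * 1000
= 3.4159 mg/m^3

3.4159 mg/m^3


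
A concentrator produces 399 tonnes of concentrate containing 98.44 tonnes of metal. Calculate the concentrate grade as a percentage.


24.6717%

Grade = (metal in concentrate / concentrate mass) * 100
= (98.44 / 399) * 100
= 0.246716792 * 100
= 24.6717%


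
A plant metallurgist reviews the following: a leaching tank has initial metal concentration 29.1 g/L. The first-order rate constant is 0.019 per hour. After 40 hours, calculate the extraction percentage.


Compute the exponent:
-k * t = -0.019 * 40 = -0.76
Remaining concentration:
C = 29.1 * exp(-0.76)
= 29.1 * 0.467666427
= 13.60909303 g/L
Extracted = 29.1 - 13.60909303 = 15.49090697 g/L
Extraction % = 15.49090697 / 29.1 * 100
= 53.2334%

53.2334%


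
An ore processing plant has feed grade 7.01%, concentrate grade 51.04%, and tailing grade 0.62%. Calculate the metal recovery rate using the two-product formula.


92.2764%

Using the two-product formula:
R = 100 * c * (f - t) / (f * (c - t))
Numerator = 100 * 51.04 * (7.01 - 0.62)
= 100 * 51.04 * 6.39
= 32614.56
Denominator = 7.01 * (51.04 - 0.62)
= 7.01 * 50.42
= 353.4442
R = 32614.56 / 353.4442
= 92.2764%


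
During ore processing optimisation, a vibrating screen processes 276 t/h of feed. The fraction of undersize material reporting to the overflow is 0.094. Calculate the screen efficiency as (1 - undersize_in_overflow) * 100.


Screen efficiency = (1 - fraction of undersize in overflow) * 100
= (1 - 0.094) * 100
= 0.906 * 100
= 90.6%

90.6%
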